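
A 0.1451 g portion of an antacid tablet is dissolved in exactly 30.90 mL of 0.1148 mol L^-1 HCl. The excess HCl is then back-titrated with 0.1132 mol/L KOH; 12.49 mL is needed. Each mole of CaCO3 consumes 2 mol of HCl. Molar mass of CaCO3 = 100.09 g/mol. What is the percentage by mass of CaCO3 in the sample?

73.6%

Total n(HCl) added = 0.1148 x 0.03090 = 0.003547 mol.
n(KOH) used = 0.1132 x 0.01249 = 0.001414 mol, which equals the excess n(HCl).
So n(HCl) consumed by the sample = 0.003547 - 0.001414 = 0.002133 mol.
n(CaCO3) = 0.002133 / 2 = 0.001067 mol.
mass CaCO3 = 0.001067 x 100.09 = 0.1068 g, so %CaCO3 = 0.1068/0.1451 x 100 = 73.6%.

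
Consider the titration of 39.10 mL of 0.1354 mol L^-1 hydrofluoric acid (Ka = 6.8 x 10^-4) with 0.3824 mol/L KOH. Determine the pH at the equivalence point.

8.08

n(HF) = 0.1354 x 0.03910 = 0.005294 mol; V(KOH) at equivalence = 0.005294/0.3824 = 0.01384 L.
At equivalence all the acid is converted to F-; total volume = 0.03910 + 0.01384 = 0.05294 L, so [F-] = 0.005294/0.05294 = 0.09999 M.
Kb = Kw/Ka = 1.0e-14 / 6.8 x 10^-4 = 1.47e-11.
[OH^-] = sqrt(Kb x [F-]) = sqrt(1.47e-11 x 0.09999) = 1.21e-6 M.
pOH = 5.92, so pH = 14.00 - 5.92 = 8.08.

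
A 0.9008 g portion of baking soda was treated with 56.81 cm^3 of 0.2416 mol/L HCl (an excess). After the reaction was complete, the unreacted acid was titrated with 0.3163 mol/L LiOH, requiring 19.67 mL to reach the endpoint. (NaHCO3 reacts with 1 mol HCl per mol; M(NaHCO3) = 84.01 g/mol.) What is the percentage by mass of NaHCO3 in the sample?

70.0%

Total n(HCl) added = 0.2416 x 0.05681 = 0.01373 mol.
n(LiOH) used = 0.3163 x 0.01967 = 0.006222 mol, which equals the excess n(HCl).
So n(HCl) consumed by the sample = 0.01373 - 0.006222 = 0.007504 mol.
n(NaHCO3) = 0.007504 / 1 = 0.007504 mol.
mass NaHCO3 = 0.007504 x 84.01 = 0.6304 g, so %NaHCO3 = 0.6304/0.9008 x 100 = 70.0%.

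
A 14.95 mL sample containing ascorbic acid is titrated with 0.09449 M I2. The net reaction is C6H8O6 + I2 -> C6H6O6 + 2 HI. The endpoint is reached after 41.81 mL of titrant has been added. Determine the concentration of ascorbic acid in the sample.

n(I2) = 0.09449 x 0.04181 = 0.003951 mol.
From the balanced equation, 1 mol I2 reacts with 1 mol ascorbic acid, so n(ascorbic acid) = 0.003951 x 1/1 = 0.003951 mol.
[ascorbic acid] = 0.003951 / 0.01495 L = 0.264 M.

0.264 M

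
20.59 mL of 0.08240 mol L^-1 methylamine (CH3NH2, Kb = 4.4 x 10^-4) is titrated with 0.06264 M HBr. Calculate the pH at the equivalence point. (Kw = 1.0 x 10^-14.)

6.05

n(CH3NH2) = 0.08240 x 0.02059 = 0.001697 mol; V(HBr) at equivalence = 0.001697/0.06264 = 0.02709 L.
At equivalence the base is fully converted to CH3NH3+; total volume = 0.04768 L, so [CH3NH3+] = 0.001697/0.04768 = 0.03559 M.
Ka(CH3NH3+) = Kw/Kb = 1.0e-14 / 4.4 x 10^-4 = 2.27e-11.
[H^+] = sqrt(Ka x [CH3NH3+]) = sqrt(2.27e-11 x 0.03559) = 8.99e-7 M.
pH = -log(8.99e-7) = 6.05.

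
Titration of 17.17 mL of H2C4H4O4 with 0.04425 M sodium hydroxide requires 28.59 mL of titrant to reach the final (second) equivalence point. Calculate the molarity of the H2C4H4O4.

n(NaOH) = 0.04425 x 0.02859 = 0.001265 mol.
At the final (second) equivalence point, 2 mol OH^- react per mol H2C4H4O4, so n(H2C4H4O4) = 0.001265 / 2 = 0.0006326 mol.
[H2C4H4O4] = 0.0006326 / 0.01717 L = 0.0368 M.

0.0368 M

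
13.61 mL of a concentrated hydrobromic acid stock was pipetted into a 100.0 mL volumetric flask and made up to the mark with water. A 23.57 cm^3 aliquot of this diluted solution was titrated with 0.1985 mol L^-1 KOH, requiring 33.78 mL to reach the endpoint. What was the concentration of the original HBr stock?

2.09 M

n(KOH) = 0.1985 x 0.03378 = 0.006705 mol.
n(HBr) in the aliquot = 0.006705 mol.
[diluted HBr] = 0.006705 / 0.02357 = 0.2845 M.
Dilution factor = 100.0/13.61 = 7.348, so [stock] = 0.2845 x 7.348 = 2.09 M.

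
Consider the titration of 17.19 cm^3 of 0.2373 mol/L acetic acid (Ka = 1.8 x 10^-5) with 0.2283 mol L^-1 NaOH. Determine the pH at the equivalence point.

8.91

n(CH3COOH) = 0.2373 x 0.01719 = 0.004079 mol; V(NaOH) at equivalence = 0.004079/0.2283 = 0.01787 L.
At equivalence all the acid is converted to CH3COO-; total volume = 0.01719 + 0.01787 = 0.03506 L, so [CH3COO-] = 0.004079/0.03506 = 0.1164 M.
Kb = Kw/Ka = 1.0e-14 / 1.8 x 10^-5 = 5.56e-10.
[OH^-] = sqrt(Kb x [CH3COO-]) = sqrt(5.56e-10 x 0.1164) = 8.04e-6 M.
pOH = 5.09, so pH = 14.00 - 5.09 = 8.91.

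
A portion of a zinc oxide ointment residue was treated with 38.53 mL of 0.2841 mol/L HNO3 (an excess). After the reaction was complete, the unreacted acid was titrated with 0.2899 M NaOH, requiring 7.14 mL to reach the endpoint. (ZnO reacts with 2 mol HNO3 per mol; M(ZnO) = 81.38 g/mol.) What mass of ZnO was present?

Total n(HNO3) added = 0.2841 x 0.03853 = 0.01095 mol.
n(NaOH) used = 0.2899 x 0.007140 = 0.002070 mol, which equals the excess n(HNO3).
So n(HNO3) consumed by the sample = 0.01095 - 0.002070 = 0.008876 mol.
n(ZnO) = 0.008876 / 2 = 0.004438 mol.
mass = 0.004438 mol x 81.38 g/mol = 0.361 g.

0.361 g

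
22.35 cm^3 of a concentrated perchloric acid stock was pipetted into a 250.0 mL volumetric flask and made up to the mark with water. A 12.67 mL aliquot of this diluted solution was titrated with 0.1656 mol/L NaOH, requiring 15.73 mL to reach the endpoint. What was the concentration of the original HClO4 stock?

n(NaOH) = 0.1656 x 0.01573 = 0.002605 mol.
n(HClO4) in the aliquot = 0.002605 mol.
[diluted HClO4] = 0.002605 / 0.01267 = 0.2056 M.
Dilution factor = 250.0/22.35 = 11.19, so [stock] = 0.2056 x 11.19 = 2.30 M.

2.30 M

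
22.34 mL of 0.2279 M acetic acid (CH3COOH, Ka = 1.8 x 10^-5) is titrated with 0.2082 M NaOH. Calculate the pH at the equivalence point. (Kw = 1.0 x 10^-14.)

n(CH3COOH) = 0.2279 x 0.02234 = 0.005091 mol; V(NaOH) at equivalence = 0.005091/0.2082 = 0.02445 L.
At equivalence all the acid is converted to CH3COO-; total volume = 0.02234 + 0.02445 = 0.04679 L, so [CH3COO-] = 0.005091/0.04679 = 0.1088 M.
Kb = Kw/Ka = 1.0e-14 / 1.8 x 10^-5 = 5.56e-10.
[OH^-] = sqrt(Kb x [CH3COO-]) = sqrt(5.56e-10 x 0.1088) = 7.77e-6 M.
pOH = 5.11, so pH = 14.00 - 5.11 = 8.89.

8.89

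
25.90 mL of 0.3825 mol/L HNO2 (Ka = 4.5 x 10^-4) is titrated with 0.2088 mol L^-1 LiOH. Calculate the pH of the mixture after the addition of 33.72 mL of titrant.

Initial n(HNO2) = 0.3825 x 0.02590 = 0.009907 mol.
n(LiOH) added = 0.2088 x 0.03372 = 0.007041 mol, converting that many moles of HNO2 to NO2-.
Remaining n(HNO2) = 0.002866 mol; n(NO2-) = 0.007041 mol.
By Henderson-Hasselbalch, pH = pKa + log([A^-]/[HA]) = 3.35 + log(0.007041/0.002866) = 3.35 + (+0.39) = 3.74.

3.74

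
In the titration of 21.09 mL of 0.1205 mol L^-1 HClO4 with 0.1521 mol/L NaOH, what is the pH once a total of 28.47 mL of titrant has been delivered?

n(acid) = 0.1205 x 0.02109 = 0.002541 mol; n(NaOH) added = 0.1521 x 0.02847 = 0.004330 mol.
Base is in excess by 0.004330 - 0.002541 = 0.001789 mol in a total volume of 0.04956 L.
[OH^-] = 0.001789/0.04956 = 0.03610 M, so pOH = 1.44 and pH = 14.00 - 1.44 = 12.56.

12.56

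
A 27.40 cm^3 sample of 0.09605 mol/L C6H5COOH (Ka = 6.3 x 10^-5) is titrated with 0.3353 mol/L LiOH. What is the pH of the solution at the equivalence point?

n(C6H5COOH) = 0.09605 x 0.02740 = 0.002632 mol; V(LiOH) at equivalence = 0.002632/0.3353 = 0.007849 L.
At equivalence all the acid is converted to C6H5COO-; total volume = 0.02740 + 0.007849 = 0.03525 L, so [C6H5COO-] = 0.002632/0.03525 = 0.07466 M.
Kb = Kw/Ka = 1.0e-14 / 6.3 x 10^-5 = 1.59e-10.
[OH^-] = sqrt(Kb x [C6H5COO-]) = sqrt(1.59e-10 x 0.07466) = 3.44e-6 M.
pOH = 5.46, so pH = 14.00 - 5.46 = 8.54.

8.54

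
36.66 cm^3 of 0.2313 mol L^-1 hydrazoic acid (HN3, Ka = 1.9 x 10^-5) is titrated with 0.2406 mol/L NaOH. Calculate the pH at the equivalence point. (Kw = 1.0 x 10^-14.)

n(HN3) = 0.2313 x 0.03666 = 0.008479 mol; V(NaOH) at equivalence = 0.008479/0.2406 = 0.03524 L.
At equivalence all the acid is converted to N3-; total volume = 0.03666 + 0.03524 = 0.07190 L, so [N3-] = 0.008479/0.07190 = 0.1179 M.
Kb = Kw/Ka = 1.0e-14 / 1.9 x 10^-5 = 5.26e-10.
[OH^-] = sqrt(Kb x [N3-]) = sqrt(5.26e-10 x 0.1179) = 7.88e-6 M.
pOH = 5.10, so pH = 14.00 - 5.10 = 8.90.

8.90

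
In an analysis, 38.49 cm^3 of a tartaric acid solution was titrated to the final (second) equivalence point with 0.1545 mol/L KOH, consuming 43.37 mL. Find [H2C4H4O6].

0.0870 M

n(KOH) = 0.1545 x 0.04337 = 0.006701 mol.
At the final (second) equivalence point, 2 mol OH^- react per mol H2C4H4O6, so n(H2C4H4O6) = 0.006701 / 2 = 0.003350 mol.
[H2C4H4O6] = 0.003350 / 0.03849 L = 0.0870 M.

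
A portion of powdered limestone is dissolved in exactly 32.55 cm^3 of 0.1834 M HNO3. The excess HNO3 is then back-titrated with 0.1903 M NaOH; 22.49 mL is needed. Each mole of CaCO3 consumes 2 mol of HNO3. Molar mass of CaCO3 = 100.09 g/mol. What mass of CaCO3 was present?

Total n(HNO3) added = 0.1834 x 0.03255 = 0.005970 mol.
n(NaOH) used = 0.1903 x 0.02249 = 0.004280 mol, which equals the excess n(HNO3).
So n(HNO3) consumed by the sample = 0.005970 - 0.004280 = 0.001690 mol.
n(CaCO3) = 0.001690 / 2 = 0.0008449 mol.
mass = 0.0008449 mol x 100.09 g/mol = 0.0846 g.

0.0846 g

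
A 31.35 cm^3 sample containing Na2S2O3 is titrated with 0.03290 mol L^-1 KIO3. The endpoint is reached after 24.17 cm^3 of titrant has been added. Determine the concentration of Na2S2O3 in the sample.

n(KIO3) = 0.03290 x 0.02417 = 0.0007952 mol.
From the balanced equation, 1 mol KIO3 reacts with 6 mol Na2S2O3, so n(Na2S2O3) = 0.0007952 x 6/1 = 0.004771 mol.
[Na2S2O3] = 0.004771 / 0.03135 L = 0.152 M.

0.152 M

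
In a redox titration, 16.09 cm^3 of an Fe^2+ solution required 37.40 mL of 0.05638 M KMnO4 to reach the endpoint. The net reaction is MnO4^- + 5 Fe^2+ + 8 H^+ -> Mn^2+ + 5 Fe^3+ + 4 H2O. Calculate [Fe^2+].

n(KMnO4) = 0.05638 x 0.03740 = 0.002109 mol.
From the balanced equation, 1 mol KMnO4 reacts with 5 mol Fe^2+, so n(Fe^2+) = 0.002109 x 5/1 = 0.01054 mol.
[Fe^2+] = 0.01054 / 0.01609 L = 0.655 M.

0.655 M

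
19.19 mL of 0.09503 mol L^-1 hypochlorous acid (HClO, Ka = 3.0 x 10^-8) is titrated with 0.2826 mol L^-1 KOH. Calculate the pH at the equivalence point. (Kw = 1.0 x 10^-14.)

10.19

n(HClO) = 0.09503 x 0.01919 = 0.001824 mol; V(KOH) at equivalence = 0.001824/0.2826 = 0.006453 L.
At equivalence all the acid is converted to ClO-; total volume = 0.01919 + 0.006453 = 0.02564 L, so [ClO-] = 0.001824/0.02564 = 0.07112 M.
Kb = Kw/Ka = 1.0e-14 / 3.0 x 10^-8 = 3.33e-7.
[OH^-] = sqrt(Kb x [ClO-]) = sqrt(3.33e-7 x 0.07112) = 0.000154 M.
pOH = 3.81, so pH = 14.00 - 3.81 = 10.19.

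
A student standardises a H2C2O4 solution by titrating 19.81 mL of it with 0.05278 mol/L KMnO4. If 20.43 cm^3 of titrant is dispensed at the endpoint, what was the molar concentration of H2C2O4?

0.136 M

n(KMnO4) = 0.05278 x 0.02043 = 0.001078 mol.
From the balanced equation, 2 mol KMnO4 reacts with 5 mol H2C2O4, so n(H2C2O4) = 0.001078 x 5/2 = 0.002696 mol.
[H2C2O4] = 0.002696 / 0.01981 L = 0.136 M.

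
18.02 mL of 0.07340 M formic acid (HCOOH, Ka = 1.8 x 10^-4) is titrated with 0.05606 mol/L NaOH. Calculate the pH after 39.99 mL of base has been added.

n(acid) = 0.07340 x 0.01802 = 0.001323 mol; n(NaOH) added = 0.05606 x 0.03999 = 0.002242 mol.
Base is in excess by 0.002242 - 0.001323 = 0.0009192 mol in a total volume of 0.05801 L.
[OH^-] = 0.0009192/0.05801 = 0.01585 M, so pOH = 1.80 and pH = 14.00 - 1.80 = 12.20.

12.20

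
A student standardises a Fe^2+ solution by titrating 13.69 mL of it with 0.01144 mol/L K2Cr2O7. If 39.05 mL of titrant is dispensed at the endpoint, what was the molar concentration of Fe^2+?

n(K2Cr2O7) = 0.01144 x 0.03905 = 0.0004467 mol.
From the balanced equation, 1 mol K2Cr2O7 reacts with 6 mol Fe^2+, so n(Fe^2+) = 0.0004467 x 6/1 = 0.002680 mol.
[Fe^2+] = 0.002680 / 0.01369 L = 0.196 M.

0.196 M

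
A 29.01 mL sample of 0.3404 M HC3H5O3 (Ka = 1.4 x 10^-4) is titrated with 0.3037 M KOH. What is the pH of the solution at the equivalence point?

8.53

n(HC3H5O3) = 0.3404 x 0.02901 = 0.009875 mol; V(KOH) at equivalence = 0.009875/0.3037 = 0.03252 L.
At equivalence all the acid is converted to C3H5O3-; total volume = 0.02901 + 0.03252 = 0.06153 L, so [C3H5O3-] = 0.009875/0.06153 = 0.1605 M.
Kb = Kw/Ka = 1.0e-14 / 1.4 x 10^-4 = 7.14e-11.
[OH^-] = sqrt(Kb x [C3H5O3-]) = sqrt(7.14e-11 x 0.1605) = 3.39e-6 M.
pOH = 5.47, so pH = 14.00 - 5.47 = 8.53.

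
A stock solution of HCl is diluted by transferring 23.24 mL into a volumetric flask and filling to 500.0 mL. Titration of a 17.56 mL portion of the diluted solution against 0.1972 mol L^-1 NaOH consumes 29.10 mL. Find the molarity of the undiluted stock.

7.03 M

n(NaOH) = 0.1972 x 0.02910 = 0.005739 mol.
n(HCl) in the aliquot = 0.005739 mol.
[diluted HCl] = 0.005739 / 0.01756 = 0.3268 M.
Dilution factor = 500.0/23.24 = 21.51, so [stock] = 0.3268 x 21.51 = 7.03 M.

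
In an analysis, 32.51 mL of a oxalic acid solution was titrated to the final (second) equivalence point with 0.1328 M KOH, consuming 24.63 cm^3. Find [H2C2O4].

0.0503 M

n(KOH) = 0.1328 x 0.02463 = 0.003271 mol.
At the final (second) equivalence point, 2 mol OH^- react per mol H2C2O4, so n(H2C2O4) = 0.003271 / 2 = 0.001635 mol.
[H2C2O4] = 0.001635 / 0.03251 L = 0.0503 M.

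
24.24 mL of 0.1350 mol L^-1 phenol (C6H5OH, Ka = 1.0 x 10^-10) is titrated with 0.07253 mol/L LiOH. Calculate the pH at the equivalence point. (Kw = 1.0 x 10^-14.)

11.34

n(C6H5OH) = 0.1350 x 0.02424 = 0.003272 mol; V(LiOH) at equivalence = 0.003272/0.07253 = 0.04512 L.
At equivalence all the acid is converted to C6H5O-; total volume = 0.02424 + 0.04512 = 0.06936 L, so [C6H5O-] = 0.003272/0.06936 = 0.04718 M.
Kb = Kw/Ka = 1.0e-14 / 1.0 x 10^-10 = 0.000100.
[OH^-] = sqrt(Kb x [C6H5O-]) = sqrt(0.000100 x 0.04718) = 0.00217 M.
pOH = 2.66, so pH = 14.00 - 2.66 = 11.34.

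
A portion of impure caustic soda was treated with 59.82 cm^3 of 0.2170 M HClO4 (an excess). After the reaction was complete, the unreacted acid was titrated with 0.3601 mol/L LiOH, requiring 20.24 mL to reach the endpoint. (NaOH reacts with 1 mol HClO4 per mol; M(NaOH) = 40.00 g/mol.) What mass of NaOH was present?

Total n(HClO4) added = 0.2170 x 0.05982 = 0.01298 mol.
n(LiOH) used = 0.3601 x 0.02024 = 0.007288 mol, which equals the excess n(HClO4).
So n(HClO4) consumed by the sample = 0.01298 - 0.007288 = 0.005693 mol.
n(NaOH) = 0.005693 / 1 = 0.005693 mol.
mass = 0.005693 mol x 40.00 g/mol = 0.228 g.

0.228 g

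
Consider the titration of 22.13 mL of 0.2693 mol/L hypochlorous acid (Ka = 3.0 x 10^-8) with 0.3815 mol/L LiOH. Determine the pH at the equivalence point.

10.36

n(HClO) = 0.2693 x 0.02213 = 0.005960 mol; V(LiOH) at equivalence = 0.005960/0.3815 = 0.01562 L.
At equivalence all the acid is converted to ClO-; total volume = 0.02213 + 0.01562 = 0.03775 L, so [ClO-] = 0.005960/0.03775 = 0.1579 M.
Kb = Kw/Ka = 1.0e-14 / 3.0 x 10^-8 = 3.33e-7.
[OH^-] = sqrt(Kb x [ClO-]) = sqrt(3.33e-7 x 0.1579) = 0.000229 M.
pOH = 3.64, so pH = 14.00 - 3.64 = 10.36.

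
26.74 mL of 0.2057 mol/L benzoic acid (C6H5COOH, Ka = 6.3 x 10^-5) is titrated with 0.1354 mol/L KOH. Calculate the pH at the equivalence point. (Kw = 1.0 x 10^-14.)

n(C6H5COOH) = 0.2057 x 0.02674 = 0.005500 mol; V(KOH) at equivalence = 0.005500/0.1354 = 0.04062 L.
At equivalence all the acid is converted to C6H5COO-; total volume = 0.02674 + 0.04062 = 0.06736 L, so [C6H5COO-] = 0.005500/0.06736 = 0.08165 M.
Kb = Kw/Ka = 1.0e-14 / 6.3 x 10^-5 = 1.59e-10.
[OH^-] = sqrt(Kb x [C6H5COO-]) = sqrt(1.59e-10 x 0.08165) = 3.60e-6 M.
pOH = 5.44, so pH = 14.00 - 5.44 = 8.56.

8.56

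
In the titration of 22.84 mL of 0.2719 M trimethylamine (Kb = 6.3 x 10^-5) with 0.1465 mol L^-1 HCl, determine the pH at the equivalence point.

5.41

n((CH3)3N) = 0.2719 x 0.02284 = 0.006210 mol; V(HCl) at equivalence = 0.006210/0.1465 = 0.04239 L.
At equivalence the base is fully converted to (CH3)3NH+; total volume = 0.06523 L, so [(CH3)3NH+] = 0.006210/0.06523 = 0.09520 M.
Ka((CH3)3NH+) = Kw/Kb = 1.0e-14 / 6.3 x 10^-5 = 1.59e-10.
[H^+] = sqrt(Ka x [(CH3)3NH+]) = sqrt(1.59e-10 x 0.09520) = 3.89e-6 M.
pH = -log(3.89e-6) = 5.41.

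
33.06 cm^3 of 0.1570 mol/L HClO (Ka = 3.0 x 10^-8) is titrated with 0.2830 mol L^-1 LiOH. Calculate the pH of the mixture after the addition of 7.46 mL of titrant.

7.36

Initial n(HClO) = 0.1570 x 0.03306 = 0.005190 mol.
n(LiOH) added = 0.2830 x 0.007460 = 0.002111 mol, converting that many moles of HClO to ClO-.
Remaining n(HClO) = 0.003079 mol; n(ClO-) = 0.002111 mol.
By Henderson-Hasselbalch, pH = pKa + log([A^-]/[HA]) = 7.52 + log(0.002111/0.003079) = 7.52 + (-0.16) = 7.36.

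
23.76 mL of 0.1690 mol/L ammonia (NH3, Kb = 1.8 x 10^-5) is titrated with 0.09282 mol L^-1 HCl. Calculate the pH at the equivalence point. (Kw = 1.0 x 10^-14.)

n(NH3) = 0.1690 x 0.02376 = 0.004015 mol; V(HCl) at equivalence = 0.004015/0.09282 = 0.04326 L.
At equivalence the base is fully converted to NH4+; total volume = 0.06702 L, so [NH4+] = 0.004015/0.06702 = 0.05991 M.
Ka(NH4+) = Kw/Kb = 1.0e-14 / 1.8 x 10^-5 = 5.56e-10.
[H^+] = sqrt(Ka x [NH4+]) = sqrt(5.56e-10 x 0.05991) = 5.77e-6 M.
pH = -log(5.77e-6) = 5.24.

5.24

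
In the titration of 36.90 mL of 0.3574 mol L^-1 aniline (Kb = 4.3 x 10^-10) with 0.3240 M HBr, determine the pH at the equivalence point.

n(C6H5NH2) = 0.3574 x 0.03690 = 0.01319 mol; V(HBr) at equivalence = 0.01319/0.3240 = 0.04070 L.
At equivalence the base is fully converted to C6H5NH3+; total volume = 0.07760 L, so [C6H5NH3+] = 0.01319/0.07760 = 0.1699 M.
Ka(C6H5NH3+) = Kw/Kb = 1.0e-14 / 4.3 x 10^-10 = 2.33e-5.
[H^+] = sqrt(Ka x [C6H5NH3+]) = sqrt(2.33e-5 x 0.1699) = 0.00199 M.
pH = -log(0.00199) = 2.70.

2.70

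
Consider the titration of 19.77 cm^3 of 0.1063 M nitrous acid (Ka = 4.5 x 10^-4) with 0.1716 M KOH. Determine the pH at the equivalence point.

8.08

n(HNO2) = 0.1063 x 0.01977 = 0.002102 mol; V(KOH) at equivalence = 0.002102/0.1716 = 0.01225 L.
At equivalence all the acid is converted to NO2-; total volume = 0.01977 + 0.01225 = 0.03202 L, so [NO2-] = 0.002102/0.03202 = 0.06564 M.
Kb = Kw/Ka = 1.0e-14 / 4.5 x 10^-4 = 2.22e-11.
[OH^-] = sqrt(Kb x [NO2-]) = sqrt(2.22e-11 x 0.06564) = 1.21e-6 M.
pOH = 5.92, so pH = 14.00 - 5.92 = 8.08.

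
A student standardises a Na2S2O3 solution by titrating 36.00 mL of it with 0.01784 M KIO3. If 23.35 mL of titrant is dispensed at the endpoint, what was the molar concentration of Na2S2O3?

n(KIO3) = 0.01784 x 0.02335 = 0.0004166 mol.
From the balanced equation, 1 mol KIO3 reacts with 6 mol Na2S2O3, so n(Na2S2O3) = 0.0004166 x 6/1 = 0.002499 mol.
[Na2S2O3] = 0.002499 / 0.03600 L = 0.0694 M.

0.0694 M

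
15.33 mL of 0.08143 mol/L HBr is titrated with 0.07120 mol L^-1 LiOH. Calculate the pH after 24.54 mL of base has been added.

n(acid) = 0.08143 x 0.01533 = 0.001248 mol; n(LiOH) added = 0.07120 x 0.02454 = 0.001747 mol.
Base is in excess by 0.001747 - 0.001248 = 0.0004989 mol in a total volume of 0.03987 L.
[OH^-] = 0.0004989/0.03987 = 0.01251 M, so pOH = 1.90 and pH = 14.00 - 1.90 = 12.10.

12.10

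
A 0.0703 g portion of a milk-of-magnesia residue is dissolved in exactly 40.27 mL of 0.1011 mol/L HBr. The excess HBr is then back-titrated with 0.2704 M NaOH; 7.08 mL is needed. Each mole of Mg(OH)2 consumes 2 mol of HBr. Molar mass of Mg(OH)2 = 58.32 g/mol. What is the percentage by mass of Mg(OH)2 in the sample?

89.5%

Total n(HBr) added = 0.1011 x 0.04027 = 0.004071 mol.
n(NaOH) used = 0.2704 x 0.007080 = 0.001914 mol, which equals the excess n(HBr).
So n(HBr) consumed by the sample = 0.004071 - 0.001914 = 0.002157 mol.
n(Mg(OH)2) = 0.002157 / 2 = 0.001078 mol.
mass Mg(OH)2 = 0.001078 x 58.32 = 0.06289 g, so %Mg(OH)2 = 0.06289/0.0703 x 100 = 89.5%.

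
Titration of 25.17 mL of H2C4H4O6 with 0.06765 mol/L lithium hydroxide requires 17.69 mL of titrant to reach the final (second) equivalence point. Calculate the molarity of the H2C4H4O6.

n(LiOH) = 0.06765 x 0.01769 = 0.001197 mol.
At the final (second) equivalence point, 2 mol OH^- react per mol H2C4H4O6, so n(H2C4H4O6) = 0.001197 / 2 = 0.0005984 mol.
[H2C4H4O6] = 0.0005984 / 0.02517 L = 0.0238 M.

0.0238 M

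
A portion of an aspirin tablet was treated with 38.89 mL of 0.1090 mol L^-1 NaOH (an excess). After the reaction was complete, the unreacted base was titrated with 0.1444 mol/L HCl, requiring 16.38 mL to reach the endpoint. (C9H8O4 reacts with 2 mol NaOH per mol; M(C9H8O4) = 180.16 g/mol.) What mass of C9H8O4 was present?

Total n(NaOH) added = 0.1090 x 0.03889 = 0.004239 mol.
n(HCl) used = 0.1444 x 0.01638 = 0.002365 mol, which equals the excess n(NaOH).
So n(NaOH) consumed by the sample = 0.004239 - 0.002365 = 0.001874 mol.
n(C9H8O4) = 0.001874 / 2 = 0.0009369 mol.
mass = 0.0009369 mol x 180.16 g/mol = 0.169 g.

0.169 g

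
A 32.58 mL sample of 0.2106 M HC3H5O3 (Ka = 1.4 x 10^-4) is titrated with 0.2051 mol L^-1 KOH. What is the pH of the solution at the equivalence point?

8.44

n(HC3H5O3) = 0.2106 x 0.03258 = 0.006861 mol; V(KOH) at equivalence = 0.006861/0.2051 = 0.03345 L.
At equivalence all the acid is converted to C3H5O3-; total volume = 0.03258 + 0.03345 = 0.06603 L, so [C3H5O3-] = 0.006861/0.06603 = 0.1039 M.
Kb = Kw/Ka = 1.0e-14 / 1.4 x 10^-4 = 7.14e-11.
[OH^-] = sqrt(Kb x [C3H5O3-]) = sqrt(7.14e-11 x 0.1039) = 2.72e-6 M.
pOH = 5.56, so pH = 14.00 - 5.56 = 8.44.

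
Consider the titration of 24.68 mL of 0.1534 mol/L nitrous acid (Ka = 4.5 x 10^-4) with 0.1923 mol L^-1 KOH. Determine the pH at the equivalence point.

8.14

n(HNO2) = 0.1534 x 0.02468 = 0.003786 mol; V(KOH) at equivalence = 0.003786/0.1923 = 0.01969 L.
At equivalence all the acid is converted to NO2-; total volume = 0.02468 + 0.01969 = 0.04437 L, so [NO2-] = 0.003786/0.04437 = 0.08533 M.
Kb = Kw/Ka = 1.0e-14 / 4.5 x 10^-4 = 2.22e-11.
[OH^-] = sqrt(Kb x [NO2-]) = sqrt(2.22e-11 x 0.08533) = 1.38e-6 M.
pOH = 5.86, so pH = 14.00 - 5.86 = 8.14.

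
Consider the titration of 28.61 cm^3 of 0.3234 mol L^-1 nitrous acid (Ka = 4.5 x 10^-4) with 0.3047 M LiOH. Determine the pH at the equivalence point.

n(HNO2) = 0.3234 x 0.02861 = 0.009252 mol; V(LiOH) at equivalence = 0.009252/0.3047 = 0.03037 L.
At equivalence all the acid is converted to NO2-; total volume = 0.02861 + 0.03037 = 0.05898 L, so [NO2-] = 0.009252/0.05898 = 0.1569 M.
Kb = Kw/Ka = 1.0e-14 / 4.5 x 10^-4 = 2.22e-11.
[OH^-] = sqrt(Kb x [NO2-]) = sqrt(2.22e-11 x 0.1569) = 1.87e-6 M.
pOH = 5.73, so pH = 14.00 - 5.73 = 8.27.

8.27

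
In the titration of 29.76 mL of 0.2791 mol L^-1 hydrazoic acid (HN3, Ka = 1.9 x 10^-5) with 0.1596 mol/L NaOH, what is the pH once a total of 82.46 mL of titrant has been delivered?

n(acid) = 0.2791 x 0.02976 = 0.008306 mol; n(NaOH) added = 0.1596 x 0.08246 = 0.01316 mol.
Base is in excess by 0.01316 - 0.008306 = 0.004855 mol in a total volume of 0.1122 L.
[OH^-] = 0.004855/0.1122 = 0.04326 M, so pOH = 1.36 and pH = 14.00 - 1.36 = 12.64.

12.64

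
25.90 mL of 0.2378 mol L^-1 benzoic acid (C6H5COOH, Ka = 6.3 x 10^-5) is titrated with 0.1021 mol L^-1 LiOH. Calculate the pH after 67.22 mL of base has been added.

11.88

n(acid) = 0.2378 x 0.02590 = 0.006159 mol; n(LiOH) added = 0.1021 x 0.06722 = 0.006863 mol.
Base is in excess by 0.006863 - 0.006159 = 0.0007041 mol in a total volume of 0.09312 L.
[OH^-] = 0.0007041/0.09312 = 0.007562 M, so pOH = 2.12 and pH = 14.00 - 2.12 = 11.88.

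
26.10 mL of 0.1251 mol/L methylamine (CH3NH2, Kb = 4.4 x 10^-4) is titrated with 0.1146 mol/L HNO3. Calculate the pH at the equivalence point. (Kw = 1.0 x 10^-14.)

n(CH3NH2) = 0.1251 x 0.02610 = 0.003265 mol; V(HNO3) at equivalence = 0.003265/0.1146 = 0.02849 L.
At equivalence the base is fully converted to CH3NH3+; total volume = 0.05459 L, so [CH3NH3+] = 0.003265/0.05459 = 0.05981 M.
Ka(CH3NH3+) = Kw/Kb = 1.0e-14 / 4.4 x 10^-4 = 2.27e-11.
[H^+] = sqrt(Ka x [CH3NH3+]) = sqrt(2.27e-11 x 0.05981) = 1.17e-6 M.
pH = -log(1.17e-6) = 5.93.

5.93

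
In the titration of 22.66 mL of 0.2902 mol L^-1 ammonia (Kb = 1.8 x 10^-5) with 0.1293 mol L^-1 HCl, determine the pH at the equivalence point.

n(NH3) = 0.2902 x 0.02266 = 0.006576 mol; V(HCl) at equivalence = 0.006576/0.1293 = 0.05086 L.
At equivalence the base is fully converted to NH4+; total volume = 0.07352 L, so [NH4+] = 0.006576/0.07352 = 0.08945 M.
Ka(NH4+) = Kw/Kb = 1.0e-14 / 1.8 x 10^-5 = 5.56e-10.
[H^+] = sqrt(Ka x [NH4+]) = sqrt(5.56e-10 x 0.08945) = 7.05e-6 M.
pH = -log(7.05e-6) = 5.15.

5.15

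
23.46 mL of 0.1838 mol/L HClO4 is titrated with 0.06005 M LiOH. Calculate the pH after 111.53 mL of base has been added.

n(acid) = 0.1838 x 0.02346 = 0.004312 mol; n(LiOH) added = 0.06005 x 0.1115 = 0.006697 mol.
Base is in excess by 0.006697 - 0.004312 = 0.002385 mol in a total volume of 0.1350 L.
[OH^-] = 0.002385/0.1350 = 0.01767 M, so pOH = 1.75 and pH = 14.00 - 1.75 = 12.25.

12.25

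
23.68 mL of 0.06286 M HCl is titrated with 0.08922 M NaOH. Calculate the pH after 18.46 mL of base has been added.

11.58

n(acid) = 0.06286 x 0.02368 = 0.001489 mol; n(NaOH) added = 0.08922 x 0.01846 = 0.001647 mol.
Base is in excess by 0.001647 - 0.001489 = 0.0001585 mol in a total volume of 0.04214 L.
[OH^-] = 0.0001585/0.04214 = 0.003761 M, so pOH = 2.42 and pH = 14.00 - 2.42 = 11.58.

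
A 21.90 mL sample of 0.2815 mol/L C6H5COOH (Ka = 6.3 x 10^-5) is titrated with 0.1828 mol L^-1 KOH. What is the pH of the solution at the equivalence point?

n(C6H5COOH) = 0.2815 x 0.02190 = 0.006165 mol; V(KOH) at equivalence = 0.006165/0.1828 = 0.03372 L.
At equivalence all the acid is converted to C6H5COO-; total volume = 0.02190 + 0.03372 = 0.05562 L, so [C6H5COO-] = 0.006165/0.05562 = 0.1108 M.
Kb = Kw/Ka = 1.0e-14 / 6.3 x 10^-5 = 1.59e-10.
[OH^-] = sqrt(Kb x [C6H5COO-]) = sqrt(1.59e-10 x 0.1108) = 4.19e-6 M.
pOH = 5.38, so pH = 14.00 - 5.38 = 8.62.

8.62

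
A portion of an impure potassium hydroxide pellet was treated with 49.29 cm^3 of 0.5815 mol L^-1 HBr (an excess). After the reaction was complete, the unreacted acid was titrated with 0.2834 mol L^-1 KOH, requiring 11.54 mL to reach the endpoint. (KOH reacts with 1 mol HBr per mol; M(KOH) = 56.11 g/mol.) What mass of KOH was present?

1.42 g

Total n(HBr) added = 0.5815 x 0.04929 = 0.02866 mol.
n(KOH) used = 0.2834 x 0.01154 = 0.003270 mol, which equals the excess n(HBr).
So n(HBr) consumed by the sample = 0.02866 - 0.003270 = 0.02539 mol.
n(KOH) = 0.02539 / 1 = 0.02539 mol.
mass = 0.02539 mol x 56.11 g/mol = 1.42 g.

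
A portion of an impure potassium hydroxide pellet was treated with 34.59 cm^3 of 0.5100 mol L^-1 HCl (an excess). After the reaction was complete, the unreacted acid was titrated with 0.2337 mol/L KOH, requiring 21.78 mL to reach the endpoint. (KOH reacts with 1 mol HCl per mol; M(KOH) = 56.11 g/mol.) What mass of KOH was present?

0.704 g

Total n(HCl) added = 0.5100 x 0.03459 = 0.01764 mol.
n(KOH) used = 0.2337 x 0.02178 = 0.005090 mol, which equals the excess n(HCl).
So n(HCl) consumed by the sample = 0.01764 - 0.005090 = 0.01255 mol.
n(KOH) = 0.01255 / 1 = 0.01255 mol.
mass = 0.01255 mol x 56.11 g/mol = 0.704 g.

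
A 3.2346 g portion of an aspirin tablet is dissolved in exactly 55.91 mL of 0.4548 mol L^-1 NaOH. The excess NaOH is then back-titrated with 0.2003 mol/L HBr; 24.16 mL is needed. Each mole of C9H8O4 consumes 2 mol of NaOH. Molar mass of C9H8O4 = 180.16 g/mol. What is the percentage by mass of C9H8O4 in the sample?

57.3%

Total n(NaOH) added = 0.4548 x 0.05591 = 0.02543 mol.
n(HBr) used = 0.2003 x 0.02416 = 0.004839 mol, which equals the excess n(NaOH).
So n(NaOH) consumed by the sample = 0.02543 - 0.004839 = 0.02059 mol.
n(C9H8O4) = 0.02059 / 2 = 0.01029 mol.
mass C9H8O4 = 0.01029 x 180.16 = 1.855 g, so %C9H8O4 = 1.855/3.2346 x 100 = 57.3%.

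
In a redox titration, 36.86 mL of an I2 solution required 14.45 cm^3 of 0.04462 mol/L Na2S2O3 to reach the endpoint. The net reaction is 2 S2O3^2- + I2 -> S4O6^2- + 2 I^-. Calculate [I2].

n(Na2S2O3) = 0.04462 x 0.01445 = 0.0006448 mol.
From the balanced equation, 2 mol Na2S2O3 reacts with 1 mol I2, so n(I2) = 0.0006448 x 1/2 = 0.0003224 mol.
[I2] = 0.0003224 / 0.03686 L = 0.00875 M.

0.00875 M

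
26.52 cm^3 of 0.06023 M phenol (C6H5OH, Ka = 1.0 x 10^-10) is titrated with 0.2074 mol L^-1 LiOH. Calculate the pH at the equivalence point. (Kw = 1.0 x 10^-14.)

n(C6H5OH) = 0.06023 x 0.02652 = 0.001597 mol; V(LiOH) at equivalence = 0.001597/0.2074 = 0.007702 L.
At equivalence all the acid is converted to C6H5O-; total volume = 0.02652 + 0.007702 = 0.03422 L, so [C6H5O-] = 0.001597/0.03422 = 0.04668 M.
Kb = Kw/Ka = 1.0e-14 / 1.0 x 10^-10 = 0.000100.
[OH^-] = sqrt(Kb x [C6H5O-]) = sqrt(0.000100 x 0.04668) = 0.00216 M.
pOH = 2.67, so pH = 14.00 - 2.67 = 11.33.

11.33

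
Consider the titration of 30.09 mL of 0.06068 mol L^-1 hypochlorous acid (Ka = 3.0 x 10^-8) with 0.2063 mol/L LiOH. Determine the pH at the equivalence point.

10.10

n(HClO) = 0.06068 x 0.03009 = 0.001826 mol; V(LiOH) at equivalence = 0.001826/0.2063 = 0.008851 L.
At equivalence all the acid is converted to ClO-; total volume = 0.03009 + 0.008851 = 0.03894 L, so [ClO-] = 0.001826/0.03894 = 0.04689 M.
Kb = Kw/Ka = 1.0e-14 / 3.0 x 10^-8 = 3.33e-7.
[OH^-] = sqrt(Kb x [ClO-]) = sqrt(3.33e-7 x 0.04689) = 0.000125 M.
pOH = 3.90, so pH = 14.00 - 3.90 = 10.10.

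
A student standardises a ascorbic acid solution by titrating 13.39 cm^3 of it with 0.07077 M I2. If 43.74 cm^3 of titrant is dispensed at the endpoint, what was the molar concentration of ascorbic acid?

0.231 M

n(I2) = 0.07077 x 0.04374 = 0.003095 mol.
From the balanced equation, 1 mol I2 reacts with 1 mol ascorbic acid, so n(ascorbic acid) = 0.003095 x 1/1 = 0.003095 mol.
[ascorbic acid] = 0.003095 / 0.01339 L = 0.231 M.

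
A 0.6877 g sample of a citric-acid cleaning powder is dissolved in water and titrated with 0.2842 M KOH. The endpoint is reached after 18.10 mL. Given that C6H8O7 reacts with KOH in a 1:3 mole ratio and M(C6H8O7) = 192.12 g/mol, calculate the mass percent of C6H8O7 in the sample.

47.9%

n(KOH) = 0.2842 x 0.01810 = 0.005144 mol.
n(C6H8O7) = 0.005144 / 3 = 0.001715 mol.
mass of C6H8O7 = 0.001715 x 192.12 = 0.3294 g.
% purity = 0.3294 / 0.6877 x 100 = 47.9%.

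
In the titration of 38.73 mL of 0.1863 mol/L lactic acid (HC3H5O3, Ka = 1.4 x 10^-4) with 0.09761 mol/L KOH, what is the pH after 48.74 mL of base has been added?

4.14

Initial n(HC3H5O3) = 0.1863 x 0.03873 = 0.007215 mol.
n(KOH) added = 0.09761 x 0.04874 = 0.004758 mol, converting that many moles of HC3H5O3 to C3H5O3-.
Remaining n(HC3H5O3) = 0.002458 mol; n(C3H5O3-) = 0.004758 mol.
By Henderson-Hasselbalch, pH = pKa + log([A^-]/[HA]) = 3.85 + log(0.004758/0.002458) = 3.85 + (+0.29) = 4.14.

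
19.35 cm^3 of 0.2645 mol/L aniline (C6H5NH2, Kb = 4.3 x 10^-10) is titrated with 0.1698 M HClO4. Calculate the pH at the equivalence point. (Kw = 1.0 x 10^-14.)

2.81

n(C6H5NH2) = 0.2645 x 0.01935 = 0.005118 mol; V(HClO4) at equivalence = 0.005118/0.1698 = 0.03014 L.
At equivalence the base is fully converted to C6H5NH3+; total volume = 0.04949 L, so [C6H5NH3+] = 0.005118/0.04949 = 0.1034 M.
Ka(C6H5NH3+) = Kw/Kb = 1.0e-14 / 4.3 x 10^-10 = 2.33e-5.
[H^+] = sqrt(Ka x [C6H5NH3+]) = sqrt(2.33e-5 x 0.1034) = 0.00155 M.
pH = -log(0.00155) = 2.81.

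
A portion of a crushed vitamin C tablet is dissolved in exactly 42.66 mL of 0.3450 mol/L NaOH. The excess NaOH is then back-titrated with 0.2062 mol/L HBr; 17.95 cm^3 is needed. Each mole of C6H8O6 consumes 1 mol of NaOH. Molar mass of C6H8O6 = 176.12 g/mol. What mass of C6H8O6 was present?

Total n(NaOH) added = 0.3450 x 0.04266 = 0.01472 mol.
n(HBr) used = 0.2062 x 0.01795 = 0.003701 mol, which equals the excess n(NaOH).
So n(NaOH) consumed by the sample = 0.01472 - 0.003701 = 0.01102 mol.
n(C6H8O6) = 0.01102 / 1 = 0.01102 mol.
mass = 0.01102 mol x 176.12 g/mol = 1.94 g.

1.94 g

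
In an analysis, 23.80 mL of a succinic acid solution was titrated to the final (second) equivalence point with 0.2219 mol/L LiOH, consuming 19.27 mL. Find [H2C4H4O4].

n(LiOH) = 0.2219 x 0.01927 = 0.004276 mol.
At the final (second) equivalence point, 2 mol OH^- react per mol H2C4H4O4, so n(H2C4H4O4) = 0.004276 / 2 = 0.002138 mol.
[H2C4H4O4] = 0.002138 / 0.02380 L = 0.0898 M.

0.0898 M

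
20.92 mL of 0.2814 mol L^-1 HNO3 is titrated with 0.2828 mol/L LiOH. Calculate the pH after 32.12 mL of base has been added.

n(acid) = 0.2814 x 0.02092 = 0.005887 mol; n(LiOH) added = 0.2828 x 0.03212 = 0.009084 mol.
Base is in excess by 0.009084 - 0.005887 = 0.003197 mol in a total volume of 0.05304 L.
[OH^-] = 0.003197/0.05304 = 0.06027 M, so pOH = 1.22 and pH = 14.00 - 1.22 = 12.78.

12.78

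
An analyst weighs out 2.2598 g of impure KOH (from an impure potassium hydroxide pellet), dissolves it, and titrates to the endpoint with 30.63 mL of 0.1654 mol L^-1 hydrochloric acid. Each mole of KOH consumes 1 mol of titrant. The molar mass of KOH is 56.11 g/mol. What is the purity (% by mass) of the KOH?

12.6%

n(HCl) = 0.1654 x 0.03063 = 0.005066 mol.
n(KOH) = 0.005066 / 1 = 0.005066 mol.
mass of KOH = 0.005066 x 56.11 = 0.2843 g.
% purity = 0.2843 / 2.2598 x 100 = 12.6%.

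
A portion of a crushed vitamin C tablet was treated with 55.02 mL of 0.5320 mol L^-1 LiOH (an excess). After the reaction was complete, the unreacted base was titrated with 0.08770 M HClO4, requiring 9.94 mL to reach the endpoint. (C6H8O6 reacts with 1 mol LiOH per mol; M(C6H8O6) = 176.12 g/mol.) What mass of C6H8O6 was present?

5.00 g

Total n(LiOH) added = 0.5320 x 0.05502 = 0.02927 mol.
n(HClO4) used = 0.08770 x 0.009940 = 0.0008717 mol, which equals the excess n(LiOH).
So n(LiOH) consumed by the sample = 0.02927 - 0.0008717 = 0.02840 mol.
n(C6H8O6) = 0.02840 / 1 = 0.02840 mol.
mass = 0.02840 mol x 176.12 g/mol = 5.00 g.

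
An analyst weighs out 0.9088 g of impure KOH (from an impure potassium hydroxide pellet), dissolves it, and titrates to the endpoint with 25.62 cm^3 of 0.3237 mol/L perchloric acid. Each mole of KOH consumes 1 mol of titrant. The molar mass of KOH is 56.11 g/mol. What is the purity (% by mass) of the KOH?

n(HClO4) = 0.3237 x 0.02562 = 0.008293 mol.
n(KOH) = 0.008293 / 1 = 0.008293 mol.
mass of KOH = 0.008293 x 56.11 = 0.4653 g.
% purity = 0.4653 / 0.9088 x 100 = 51.2%.

51.2%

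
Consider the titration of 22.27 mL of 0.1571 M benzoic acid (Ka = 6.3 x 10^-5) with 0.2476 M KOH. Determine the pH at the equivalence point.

8.59

n(C6H5COOH) = 0.1571 x 0.02227 = 0.003499 mol; V(KOH) at equivalence = 0.003499/0.2476 = 0.01413 L.
At equivalence all the acid is converted to C6H5COO-; total volume = 0.02227 + 0.01413 = 0.03640 L, so [C6H5COO-] = 0.003499/0.03640 = 0.09612 M.
Kb = Kw/Ka = 1.0e-14 / 6.3 x 10^-5 = 1.59e-10.
[OH^-] = sqrt(Kb x [C6H5COO-]) = sqrt(1.59e-10 x 0.09612) = 3.91e-6 M.
pOH = 5.41, so pH = 14.00 - 5.41 = 8.59.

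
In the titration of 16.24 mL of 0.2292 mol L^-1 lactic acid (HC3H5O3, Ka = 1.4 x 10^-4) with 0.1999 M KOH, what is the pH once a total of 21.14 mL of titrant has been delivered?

n(acid) = 0.2292 x 0.01624 = 0.003722 mol; n(KOH) added = 0.1999 x 0.02114 = 0.004226 mol.
Base is in excess by 0.004226 - 0.003722 = 0.0005037 mol in a total volume of 0.03738 L.
[OH^-] = 0.0005037/0.03738 = 0.01347 M, so pOH = 1.87 and pH = 14.00 - 1.87 = 12.13.

12.13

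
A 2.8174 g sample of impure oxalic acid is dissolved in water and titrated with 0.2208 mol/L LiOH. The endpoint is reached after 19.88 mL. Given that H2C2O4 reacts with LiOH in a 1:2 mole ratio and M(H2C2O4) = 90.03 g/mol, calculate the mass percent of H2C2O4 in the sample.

7.01%

n(LiOH) = 0.2208 x 0.01988 = 0.004390 mol.
n(H2C2O4) = 0.004390 / 2 = 0.002195 mol.
mass of H2C2O4 = 0.002195 x 90.03 = 0.1976 g.
% purity = 0.1976 / 2.8174 x 100 = 7.01%.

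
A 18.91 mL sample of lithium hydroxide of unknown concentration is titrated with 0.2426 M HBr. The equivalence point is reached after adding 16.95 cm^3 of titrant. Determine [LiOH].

n(HBr) delivered = 0.2426 x 0.01695 = 0.004112 mol.
For a 1:1 reaction, n(LiOH) = 0.004112 mol.
[LiOH] = 0.004112 mol / 0.01891 L = 0.217 M.

0.217 M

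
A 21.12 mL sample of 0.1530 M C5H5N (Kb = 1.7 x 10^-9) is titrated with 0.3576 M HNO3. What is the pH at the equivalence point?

3.10

n(C5H5N) = 0.1530 x 0.02112 = 0.003231 mol; V(HNO3) at equivalence = 0.003231/0.3576 = 0.009036 L.
At equivalence the base is fully converted to C5H5NH+; total volume = 0.03016 L, so [C5H5NH+] = 0.003231/0.03016 = 0.1072 M.
Ka(C5H5NH+) = Kw/Kb = 1.0e-14 / 1.7 x 10^-9 = 5.88e-6.
[H^+] = sqrt(Ka x [C5H5NH+]) = sqrt(5.88e-6 x 0.1072) = 0.000794 M.
pH = -log(0.000794) = 3.10.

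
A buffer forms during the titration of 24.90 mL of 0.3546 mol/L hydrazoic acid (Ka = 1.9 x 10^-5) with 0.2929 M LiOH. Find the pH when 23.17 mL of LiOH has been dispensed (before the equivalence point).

5.24

Initial n(HN3) = 0.3546 x 0.02490 = 0.008830 mol.
n(LiOH) added = 0.2929 x 0.02317 = 0.006786 mol, converting that many moles of HN3 to N3-.
Remaining n(HN3) = 0.002043 mol; n(N3-) = 0.006786 mol.
By Henderson-Hasselbalch, pH = pKa + log([A^-]/[HA]) = 4.72 + log(0.006786/0.002043) = 4.72 + (+0.52) = 5.24.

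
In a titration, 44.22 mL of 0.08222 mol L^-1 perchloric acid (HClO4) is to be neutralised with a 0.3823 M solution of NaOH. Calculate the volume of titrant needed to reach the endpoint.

n(HClO4) = 0.08222 mol/L x 0.04422 L = 0.003636 mol.
At equivalence n(NaOH) = n(HClO4) = 0.003636 mol.
V(NaOH) = 0.003636 / 0.3823 = 0.009510 L = 9.51 mL.

9.51 mL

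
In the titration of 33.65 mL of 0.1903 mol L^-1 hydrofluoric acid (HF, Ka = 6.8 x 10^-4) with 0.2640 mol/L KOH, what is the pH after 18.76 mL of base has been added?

Initial n(HF) = 0.1903 x 0.03365 = 0.006404 mol.
n(KOH) added = 0.2640 x 0.01876 = 0.004953 mol, converting that many moles of HF to F-.
Remaining n(HF) = 0.001451 mol; n(F-) = 0.004953 mol.
By Henderson-Hasselbalch, pH = pKa + log([A^-]/[HA]) = 3.17 + log(0.004953/0.001451) = 3.17 + (+0.53) = 3.70.

3.70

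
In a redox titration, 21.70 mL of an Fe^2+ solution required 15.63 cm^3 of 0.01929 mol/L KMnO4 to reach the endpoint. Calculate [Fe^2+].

n(KMnO4) = 0.01929 x 0.01563 = 0.0003015 mol.
From the balanced equation, 1 mol KMnO4 reacts with 5 mol Fe^2+, so n(Fe^2+) = 0.0003015 x 5/1 = 0.001508 mol.
[Fe^2+] = 0.001508 / 0.02170 L = 0.0695 M.

0.0695 M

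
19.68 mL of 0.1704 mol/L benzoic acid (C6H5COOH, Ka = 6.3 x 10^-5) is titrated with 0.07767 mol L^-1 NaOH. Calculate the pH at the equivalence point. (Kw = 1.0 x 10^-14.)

8.46

n(C6H5COOH) = 0.1704 x 0.01968 = 0.003353 mol; V(NaOH) at equivalence = 0.003353/0.07767 = 0.04318 L.
At equivalence all the acid is converted to C6H5COO-; total volume = 0.01968 + 0.04318 = 0.06286 L, so [C6H5COO-] = 0.003353/0.06286 = 0.05335 M.
Kb = Kw/Ka = 1.0e-14 / 6.3 x 10^-5 = 1.59e-10.
[OH^-] = sqrt(Kb x [C6H5COO-]) = sqrt(1.59e-10 x 0.05335) = 2.91e-6 M.
pOH = 5.54, so pH = 14.00 - 5.54 = 8.46.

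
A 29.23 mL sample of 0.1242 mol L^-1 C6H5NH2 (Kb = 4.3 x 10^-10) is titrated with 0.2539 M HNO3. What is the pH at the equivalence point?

n(C6H5NH2) = 0.1242 x 0.02923 = 0.003630 mol; V(HNO3) at equivalence = 0.003630/0.2539 = 0.01430 L.
At equivalence the base is fully converted to C6H5NH3+; total volume = 0.04353 L, so [C6H5NH3+] = 0.003630/0.04353 = 0.08340 M.
Ka(C6H5NH3+) = Kw/Kb = 1.0e-14 / 4.3 x 10^-10 = 2.33e-5.
[H^+] = sqrt(Ka x [C6H5NH3+]) = sqrt(2.33e-5 x 0.08340) = 0.00139 M.
pH = -log(0.00139) = 2.86.

2.86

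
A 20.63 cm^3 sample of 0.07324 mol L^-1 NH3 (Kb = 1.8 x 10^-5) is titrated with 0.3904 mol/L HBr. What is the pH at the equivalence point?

n(NH3) = 0.07324 x 0.02063 = 0.001511 mol; V(HBr) at equivalence = 0.001511/0.3904 = 0.003870 L.
At equivalence the base is fully converted to NH4+; total volume = 0.02450 L, so [NH4+] = 0.001511/0.02450 = 0.06167 M.
Ka(NH4+) = Kw/Kb = 1.0e-14 / 1.8 x 10^-5 = 5.56e-10.
[H^+] = sqrt(Ka x [NH4+]) = sqrt(5.56e-10 x 0.06167) = 5.85e-6 M.
pH = -log(5.85e-6) = 5.23.

5.23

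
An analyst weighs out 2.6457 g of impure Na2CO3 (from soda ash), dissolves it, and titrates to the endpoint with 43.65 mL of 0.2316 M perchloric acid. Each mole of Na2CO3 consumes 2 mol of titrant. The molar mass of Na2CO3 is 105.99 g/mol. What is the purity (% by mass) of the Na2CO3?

n(HClO4) = 0.2316 x 0.04365 = 0.01011 mol.
n(Na2CO3) = 0.01011 / 2 = 0.005055 mol.
mass of Na2CO3 = 0.005055 x 105.99 = 0.5357 g.
% purity = 0.5357 / 2.6457 x 100 = 20.2%.

20.2%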